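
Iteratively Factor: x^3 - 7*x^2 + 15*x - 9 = (x - 3)*(x^2 - 4*x + 3) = (x - 3)^2*(x - 1)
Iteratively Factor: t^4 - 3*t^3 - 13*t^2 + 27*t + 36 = (t + 3)*(t^3 - 6*t^2 + 5*t + 12) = (t - 3)*(t + 3)*(t^2 - 3*t - 4) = (t - 4)*(t - 3)*(t + 3)*(t + 1)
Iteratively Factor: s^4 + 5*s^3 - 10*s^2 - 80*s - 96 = (s + 3)*(s^3 + 2*s^2 - 16*s - 32) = (s + 2)*(s + 3)*(s^2 - 16) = (s + 2)*(s + 3)*(s + 4)*(s - 4)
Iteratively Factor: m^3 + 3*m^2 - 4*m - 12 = (m + 3)*(m^2 - 4) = (m + 2)*(m + 3)*(m - 2)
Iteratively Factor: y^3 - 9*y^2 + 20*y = (y - 5)*(y^2 - 4*y) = y*(y - 5)*(y - 4)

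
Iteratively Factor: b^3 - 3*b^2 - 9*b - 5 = (b + 1)*(b^2 - 4*b - 5) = (b + 1)^2*(b - 5)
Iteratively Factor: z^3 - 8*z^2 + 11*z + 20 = (z - 5)*(z^2 - 3*z - 4) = (z - 5)*(z + 1)*(z - 4)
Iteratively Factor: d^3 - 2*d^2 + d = (d - 1)*(d^2 - d) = (d - 1)^2*(d)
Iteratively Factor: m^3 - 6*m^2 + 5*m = (m)*(m^2 - 6*m + 5) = m*(m - 5)*(m - 1)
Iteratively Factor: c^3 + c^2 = (c)*(c^2 + c) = c^2*(c + 1)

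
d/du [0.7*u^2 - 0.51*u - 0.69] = 1.4*u - 0.51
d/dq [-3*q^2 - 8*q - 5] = -6*q - 8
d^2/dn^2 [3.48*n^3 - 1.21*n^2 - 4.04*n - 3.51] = 20.88*n - 2.42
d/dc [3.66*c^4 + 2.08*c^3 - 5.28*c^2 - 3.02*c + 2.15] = 14.64*c^3 + 6.24*c^2 - 10.56*c - 3.02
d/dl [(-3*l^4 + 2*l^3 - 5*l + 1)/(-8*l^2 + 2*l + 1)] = (48*l^5 - 34*l^4 - 4*l^3 - 34*l^2 + 16*l - 7)/(64*l^4 - 32*l^3 - 12*l^2 + 4*l + 1)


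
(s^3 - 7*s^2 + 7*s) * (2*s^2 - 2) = 2*s^5 - 14*s^4 + 12*s^3 + 14*s^2 - 14*s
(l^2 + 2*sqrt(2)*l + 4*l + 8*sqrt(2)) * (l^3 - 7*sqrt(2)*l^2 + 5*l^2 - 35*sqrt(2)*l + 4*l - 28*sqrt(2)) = l^5 - 5*sqrt(2)*l^4 + 9*l^4 - 45*sqrt(2)*l^3 - 4*l^3 - 236*l^2 - 120*sqrt(2)*l^2 - 672*l - 80*sqrt(2)*l - 448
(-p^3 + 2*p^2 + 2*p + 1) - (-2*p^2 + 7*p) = -p^3 + 4*p^2 - 5*p + 1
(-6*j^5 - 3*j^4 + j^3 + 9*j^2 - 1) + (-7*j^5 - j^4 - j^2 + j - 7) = -13*j^5 - 4*j^4 + j^3 + 8*j^2 + j - 8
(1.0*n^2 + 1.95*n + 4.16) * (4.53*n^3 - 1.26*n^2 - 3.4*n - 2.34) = 4.53*n^5 + 7.5735*n^4 + 12.9878*n^3 - 14.2116*n^2 - 18.707*n - 9.7344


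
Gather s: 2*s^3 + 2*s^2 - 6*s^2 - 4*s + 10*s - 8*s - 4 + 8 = 2*s^3 - 4*s^2 - 2*s + 4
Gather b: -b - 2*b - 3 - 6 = -3*b - 9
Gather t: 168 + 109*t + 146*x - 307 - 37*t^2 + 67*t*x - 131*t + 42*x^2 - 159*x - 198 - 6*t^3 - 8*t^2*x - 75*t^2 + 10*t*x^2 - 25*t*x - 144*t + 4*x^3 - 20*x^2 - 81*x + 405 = -6*t^3 + t^2*(-8*x - 112) + t*(10*x^2 + 42*x - 166) + 4*x^3 + 22*x^2 - 94*x + 68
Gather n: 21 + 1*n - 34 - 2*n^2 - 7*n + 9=-2*n^2 - 6*n - 4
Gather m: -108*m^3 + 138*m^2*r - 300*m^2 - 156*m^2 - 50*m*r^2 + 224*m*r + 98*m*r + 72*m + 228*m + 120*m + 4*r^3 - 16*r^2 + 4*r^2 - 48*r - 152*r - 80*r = -108*m^3 + m^2*(138*r - 456) + m*(-50*r^2 + 322*r + 420) + 4*r^3 - 12*r^2 - 280*r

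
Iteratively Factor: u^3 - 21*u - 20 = (u + 4)*(u^2 - 4*u - 5) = (u - 5)*(u + 4)*(u + 1)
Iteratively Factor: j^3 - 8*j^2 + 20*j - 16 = (j - 2)*(j^2 - 6*j + 8) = (j - 4)*(j - 2)*(j - 2)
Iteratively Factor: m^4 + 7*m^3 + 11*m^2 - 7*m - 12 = (m + 4)*(m^3 + 3*m^2 - m - 3) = (m + 1)*(m + 4)*(m^2 + 2*m - 3) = (m + 1)*(m + 3)*(m + 4)*(m - 1)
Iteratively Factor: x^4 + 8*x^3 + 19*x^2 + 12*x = (x)*(x^3 + 8*x^2 + 19*x + 12) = x*(x + 1)*(x^2 + 7*x + 12) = x*(x + 1)*(x + 3)*(x + 4)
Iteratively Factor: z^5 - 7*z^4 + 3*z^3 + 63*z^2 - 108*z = (z + 3)*(z^4 - 10*z^3 + 33*z^2 - 36*z) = (z - 3)*(z + 3)*(z^3 - 7*z^2 + 12*z) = z*(z - 3)*(z + 3)*(z^2 - 7*z + 12) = z*(z - 3)^2*(z + 3)*(z - 4)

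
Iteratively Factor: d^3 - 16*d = (d)*(d^2 - 16) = d*(d + 4)*(d - 4)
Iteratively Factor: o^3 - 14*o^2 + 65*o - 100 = (o - 5)*(o^2 - 9*o + 20) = (o - 5)^2*(o - 4)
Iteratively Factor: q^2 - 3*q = (q)*(q - 3)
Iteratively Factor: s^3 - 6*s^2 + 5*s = (s - 5)*(s^2 - s) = (s - 5)*(s - 1)*(s)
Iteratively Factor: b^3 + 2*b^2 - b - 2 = (b + 1)*(b^2 + b - 2) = (b - 1)*(b + 1)*(b + 2)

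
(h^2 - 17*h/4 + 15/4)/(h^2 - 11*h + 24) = (h - 5/4)/(h - 8)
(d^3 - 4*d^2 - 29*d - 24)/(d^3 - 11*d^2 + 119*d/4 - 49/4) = 4*(d^3 - 4*d^2 - 29*d - 24)/(4*d^3 - 44*d^2 + 119*d - 49)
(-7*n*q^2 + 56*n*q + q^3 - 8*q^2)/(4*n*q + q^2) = (-7*n*q + 56*n + q^2 - 8*q)/(4*n + q)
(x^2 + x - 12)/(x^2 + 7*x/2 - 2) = 2*(x - 3)/(2*x - 1)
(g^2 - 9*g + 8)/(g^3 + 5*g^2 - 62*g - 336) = (g - 1)/(g^2 + 13*g + 42)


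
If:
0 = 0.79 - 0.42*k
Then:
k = 1.88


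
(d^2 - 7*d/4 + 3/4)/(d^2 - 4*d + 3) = (d - 3/4)/(d - 3)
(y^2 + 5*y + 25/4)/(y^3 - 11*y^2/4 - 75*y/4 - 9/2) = (4*y^2 + 20*y + 25)/(4*y^3 - 11*y^2 - 75*y - 18)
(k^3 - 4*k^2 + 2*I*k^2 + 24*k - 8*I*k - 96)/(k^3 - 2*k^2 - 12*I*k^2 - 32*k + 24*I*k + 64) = (k^2 + k*(-4 + 6*I) - 24*I)/(k^2 + k*(-2 - 8*I) + 16*I)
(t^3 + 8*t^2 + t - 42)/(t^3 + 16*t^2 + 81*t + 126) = (t - 2)/(t + 6)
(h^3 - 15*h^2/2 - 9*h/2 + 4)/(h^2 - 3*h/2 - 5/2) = (2*h^2 - 17*h + 8)/(2*h - 5)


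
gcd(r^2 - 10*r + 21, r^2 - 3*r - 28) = r - 7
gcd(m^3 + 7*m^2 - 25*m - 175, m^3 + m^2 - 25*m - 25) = m^2 - 25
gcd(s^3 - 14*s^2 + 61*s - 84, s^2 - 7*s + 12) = s^2 - 7*s + 12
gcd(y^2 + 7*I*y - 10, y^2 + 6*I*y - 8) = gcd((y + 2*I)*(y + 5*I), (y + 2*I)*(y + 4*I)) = y + 2*I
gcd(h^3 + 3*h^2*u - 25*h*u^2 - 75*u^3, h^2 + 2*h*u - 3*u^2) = h + 3*u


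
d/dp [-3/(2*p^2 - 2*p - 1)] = 6*(2*p - 1)/(-2*p^2 + 2*p + 1)^2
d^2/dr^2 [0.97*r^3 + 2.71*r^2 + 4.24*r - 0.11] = 5.82*r + 5.42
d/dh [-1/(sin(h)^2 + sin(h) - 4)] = (2*sin(h) + 1)*cos(h)/(sin(h)^2 + sin(h) - 4)^2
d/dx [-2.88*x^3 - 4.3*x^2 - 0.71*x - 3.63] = -8.64*x^2 - 8.6*x - 0.71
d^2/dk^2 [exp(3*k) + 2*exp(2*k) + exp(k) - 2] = (9*exp(2*k) + 8*exp(k) + 1)*exp(k)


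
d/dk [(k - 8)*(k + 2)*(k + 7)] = 3*k^2 + 2*k - 58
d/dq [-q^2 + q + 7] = 1 - 2*q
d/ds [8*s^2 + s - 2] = 16*s + 1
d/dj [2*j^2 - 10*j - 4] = 4*j - 10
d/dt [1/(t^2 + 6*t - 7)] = 2*(-t - 3)/(t^2 + 6*t - 7)^2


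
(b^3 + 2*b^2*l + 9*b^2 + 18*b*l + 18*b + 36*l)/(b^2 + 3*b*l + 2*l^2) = (b^2 + 9*b + 18)/(b + l)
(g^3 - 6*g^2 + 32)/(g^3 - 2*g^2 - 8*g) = (g - 4)/g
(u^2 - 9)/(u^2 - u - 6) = (u + 3)/(u + 2)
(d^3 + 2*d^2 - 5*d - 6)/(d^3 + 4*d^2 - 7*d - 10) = (d + 3)/(d + 5)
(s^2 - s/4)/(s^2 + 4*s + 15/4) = s*(4*s - 1)/(4*s^2 + 16*s + 15)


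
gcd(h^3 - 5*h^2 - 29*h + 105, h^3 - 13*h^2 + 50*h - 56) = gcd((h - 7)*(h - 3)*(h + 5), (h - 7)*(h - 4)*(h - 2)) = h - 7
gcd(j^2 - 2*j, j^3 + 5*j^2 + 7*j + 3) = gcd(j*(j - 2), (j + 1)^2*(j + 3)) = 1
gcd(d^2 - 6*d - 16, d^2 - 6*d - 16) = d^2 - 6*d - 16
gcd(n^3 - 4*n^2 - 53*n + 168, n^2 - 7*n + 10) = 1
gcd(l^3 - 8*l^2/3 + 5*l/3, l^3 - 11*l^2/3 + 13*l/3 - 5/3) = l^2 - 8*l/3 + 5/3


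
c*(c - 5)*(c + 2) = c^3 - 3*c^2 - 10*c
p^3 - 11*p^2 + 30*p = p*(p - 6)*(p - 5)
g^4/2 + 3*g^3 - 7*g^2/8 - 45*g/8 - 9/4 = (g/2 + 1/4)*(g - 3/2)*(g + 1)*(g + 6)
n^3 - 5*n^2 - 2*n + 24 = (n - 4)*(n - 3)*(n + 2)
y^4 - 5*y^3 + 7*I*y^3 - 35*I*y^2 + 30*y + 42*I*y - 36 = (y - 3)*(y - 2)*(y + I)*(y + 6*I)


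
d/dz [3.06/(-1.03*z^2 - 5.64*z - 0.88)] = (6.3036*z + 17.2584)/(1.03*z^2 + 5.64*z + 0.88)^2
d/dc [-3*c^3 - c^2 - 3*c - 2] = -9*c^2 - 2*c - 3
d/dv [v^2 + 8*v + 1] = 2*v + 8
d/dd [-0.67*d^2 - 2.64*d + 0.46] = -1.34*d - 2.64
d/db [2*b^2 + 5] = 4*b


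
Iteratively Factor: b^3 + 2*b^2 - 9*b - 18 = (b + 3)*(b^2 - b - 6) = (b - 3)*(b + 3)*(b + 2)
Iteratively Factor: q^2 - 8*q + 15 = (q - 3)*(q - 5)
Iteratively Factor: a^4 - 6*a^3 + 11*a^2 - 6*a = (a - 3)*(a^3 - 3*a^2 + 2*a) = (a - 3)*(a - 1)*(a^2 - 2*a) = (a - 3)*(a - 2)*(a - 1)*(a)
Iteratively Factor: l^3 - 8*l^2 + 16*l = (l - 4)*(l^2 - 4*l) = l*(l - 4)*(l - 4)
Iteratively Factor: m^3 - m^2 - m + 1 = (m - 1)*(m^2 - 1) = (m - 1)*(m + 1)*(m - 1)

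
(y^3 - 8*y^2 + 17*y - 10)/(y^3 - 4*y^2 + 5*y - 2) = (y - 5)/(y - 1)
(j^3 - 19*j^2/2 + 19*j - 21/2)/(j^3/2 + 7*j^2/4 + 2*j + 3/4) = 2*(2*j^3 - 19*j^2 + 38*j - 21)/(2*j^3 + 7*j^2 + 8*j + 3)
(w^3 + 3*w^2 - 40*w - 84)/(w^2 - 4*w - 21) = (-w^3 - 3*w^2 + 40*w + 84)/(-w^2 + 4*w + 21)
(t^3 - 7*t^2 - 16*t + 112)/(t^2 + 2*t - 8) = (t^2 - 11*t + 28)/(t - 2)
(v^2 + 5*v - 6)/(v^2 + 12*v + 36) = (v - 1)/(v + 6)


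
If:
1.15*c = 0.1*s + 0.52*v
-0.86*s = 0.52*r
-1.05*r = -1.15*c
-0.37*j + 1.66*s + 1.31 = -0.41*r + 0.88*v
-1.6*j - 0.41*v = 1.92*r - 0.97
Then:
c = 0.54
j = -0.43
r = 0.59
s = -0.36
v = 1.27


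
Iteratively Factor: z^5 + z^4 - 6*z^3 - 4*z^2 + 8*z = (z + 2)*(z^4 - z^3 - 4*z^2 + 4*z) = (z - 1)*(z + 2)*(z^3 - 4*z) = z*(z - 1)*(z + 2)*(z^2 - 4) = z*(z - 1)*(z + 2)^2*(z - 2)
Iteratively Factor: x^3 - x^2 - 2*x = (x)*(x^2 - x - 2) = x*(x - 2)*(x + 1)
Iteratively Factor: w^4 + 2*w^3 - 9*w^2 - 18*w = (w - 3)*(w^3 + 5*w^2 + 6*w) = w*(w - 3)*(w^2 + 5*w + 6) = w*(w - 3)*(w + 2)*(w + 3)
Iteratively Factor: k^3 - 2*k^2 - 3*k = (k)*(k^2 - 2*k - 3) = k*(k - 3)*(k + 1)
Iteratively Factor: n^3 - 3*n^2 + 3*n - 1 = (n - 1)*(n^2 - 2*n + 1) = (n - 1)^2*(n - 1)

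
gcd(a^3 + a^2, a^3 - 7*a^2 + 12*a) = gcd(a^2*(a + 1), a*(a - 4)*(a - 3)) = a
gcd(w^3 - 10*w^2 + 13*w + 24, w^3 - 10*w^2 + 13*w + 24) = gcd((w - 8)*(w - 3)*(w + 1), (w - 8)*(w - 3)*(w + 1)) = w^3 - 10*w^2 + 13*w + 24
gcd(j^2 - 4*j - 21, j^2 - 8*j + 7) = j - 7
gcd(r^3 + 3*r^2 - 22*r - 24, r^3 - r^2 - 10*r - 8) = r^2 - 3*r - 4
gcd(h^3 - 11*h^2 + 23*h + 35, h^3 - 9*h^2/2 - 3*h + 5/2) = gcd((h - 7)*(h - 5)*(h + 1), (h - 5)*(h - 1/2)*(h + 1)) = h^2 - 4*h - 5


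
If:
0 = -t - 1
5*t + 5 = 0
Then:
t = -1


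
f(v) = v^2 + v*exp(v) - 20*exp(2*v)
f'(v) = v*exp(v) + 2*v - 40*exp(2*v) + exp(v)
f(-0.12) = -15.82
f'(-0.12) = -30.92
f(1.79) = -703.55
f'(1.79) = -1414.65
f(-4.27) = 18.17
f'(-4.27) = -8.59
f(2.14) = -1422.04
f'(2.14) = -2858.65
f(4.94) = -389999.58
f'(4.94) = -780588.79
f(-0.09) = -16.78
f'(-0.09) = -32.76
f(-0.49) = -7.57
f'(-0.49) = -15.68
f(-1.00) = -2.07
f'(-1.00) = -7.41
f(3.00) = -7999.32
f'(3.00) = -16050.81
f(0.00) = -20.00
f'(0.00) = -39.00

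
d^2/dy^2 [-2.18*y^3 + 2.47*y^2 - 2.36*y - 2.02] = 4.94 - 13.08*y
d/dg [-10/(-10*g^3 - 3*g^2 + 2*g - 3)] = 20*(-15*g^2 - 3*g + 1)/(10*g^3 + 3*g^2 - 2*g + 3)^2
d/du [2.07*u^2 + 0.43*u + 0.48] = 4.14*u + 0.43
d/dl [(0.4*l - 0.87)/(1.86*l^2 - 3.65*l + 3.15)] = (-0.744*l^2 + 3.2364*l - 1.9155)/(3.4596*l^4 - 13.578*l^3 + 25.0405*l^2 - 22.995*l + 9.9225)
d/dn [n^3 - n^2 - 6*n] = 3*n^2 - 2*n - 6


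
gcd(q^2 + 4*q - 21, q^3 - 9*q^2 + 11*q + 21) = q - 3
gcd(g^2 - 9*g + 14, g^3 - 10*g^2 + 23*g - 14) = g^2 - 9*g + 14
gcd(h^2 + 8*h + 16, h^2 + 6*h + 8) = h + 4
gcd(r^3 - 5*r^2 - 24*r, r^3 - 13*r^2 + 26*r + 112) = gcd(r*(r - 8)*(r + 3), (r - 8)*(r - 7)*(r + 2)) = r - 8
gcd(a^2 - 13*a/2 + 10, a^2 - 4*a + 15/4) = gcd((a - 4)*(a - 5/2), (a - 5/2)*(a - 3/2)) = a - 5/2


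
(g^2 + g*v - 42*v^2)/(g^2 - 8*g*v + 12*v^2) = (-g - 7*v)/(-g + 2*v)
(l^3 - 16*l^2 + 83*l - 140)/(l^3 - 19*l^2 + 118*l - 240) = (l^2 - 11*l + 28)/(l^2 - 14*l + 48)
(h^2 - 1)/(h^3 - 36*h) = (h^2 - 1)/(h*(h^2 - 36))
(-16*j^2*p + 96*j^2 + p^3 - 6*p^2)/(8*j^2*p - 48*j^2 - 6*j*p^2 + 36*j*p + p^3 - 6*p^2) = (4*j + p)/(-2*j + p)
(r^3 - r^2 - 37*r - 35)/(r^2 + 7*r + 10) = (r^2 - 6*r - 7)/(r + 2)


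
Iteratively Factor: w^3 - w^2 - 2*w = (w + 1)*(w^2 - 2*w) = (w - 2)*(w + 1)*(w)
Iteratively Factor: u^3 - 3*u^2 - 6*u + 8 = (u + 2)*(u^2 - 5*u + 4) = (u - 4)*(u + 2)*(u - 1)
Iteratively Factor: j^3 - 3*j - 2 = (j + 1)*(j^2 - j - 2) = (j + 1)^2*(j - 2)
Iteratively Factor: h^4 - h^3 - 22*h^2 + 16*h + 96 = (h - 4)*(h^3 + 3*h^2 - 10*h - 24) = (h - 4)*(h + 4)*(h^2 - h - 6) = (h - 4)*(h - 3)*(h + 4)*(h + 2)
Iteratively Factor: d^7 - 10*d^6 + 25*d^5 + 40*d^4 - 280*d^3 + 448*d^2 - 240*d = (d + 3)*(d^6 - 13*d^5 + 64*d^4 - 152*d^3 + 176*d^2 - 80*d) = (d - 5)*(d + 3)*(d^5 - 8*d^4 + 24*d^3 - 32*d^2 + 16*d) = (d - 5)*(d - 2)*(d + 3)*(d^4 - 6*d^3 + 12*d^2 - 8*d) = (d - 5)*(d - 2)^2*(d + 3)*(d^3 - 4*d^2 + 4*d) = (d - 5)*(d - 2)^3*(d + 3)*(d^2 - 2*d) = d*(d - 5)*(d - 2)^3*(d + 3)*(d - 2)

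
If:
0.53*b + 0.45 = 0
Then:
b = -0.85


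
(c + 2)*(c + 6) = c^2 + 8*c + 12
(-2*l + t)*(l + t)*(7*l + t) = -14*l^3 - 9*l^2*t + 6*l*t^2 + t^3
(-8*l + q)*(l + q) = -8*l^2 - 7*l*q + q^2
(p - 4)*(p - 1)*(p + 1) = p^3 - 4*p^2 - p + 4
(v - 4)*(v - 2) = v^2 - 6*v + 8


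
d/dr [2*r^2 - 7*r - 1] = 4*r - 7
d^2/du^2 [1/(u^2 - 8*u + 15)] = 2*(-u^2 + 8*u + 4*(u - 4)^2 - 15)/(u^2 - 8*u + 15)^3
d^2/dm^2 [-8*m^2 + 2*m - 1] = -16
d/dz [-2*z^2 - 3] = -4*z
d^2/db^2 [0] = 0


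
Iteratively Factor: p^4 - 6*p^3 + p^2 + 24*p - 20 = (p + 2)*(p^3 - 8*p^2 + 17*p - 10) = (p - 5)*(p + 2)*(p^2 - 3*p + 2) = (p - 5)*(p - 2)*(p + 2)*(p - 1)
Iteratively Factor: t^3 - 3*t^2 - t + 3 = (t - 3)*(t^2 - 1) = (t - 3)*(t + 1)*(t - 1)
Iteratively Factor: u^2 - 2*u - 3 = (u - 3)*(u + 1)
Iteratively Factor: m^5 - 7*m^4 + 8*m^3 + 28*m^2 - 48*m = (m - 3)*(m^4 - 4*m^3 - 4*m^2 + 16*m) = (m - 4)*(m - 3)*(m^3 - 4*m) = (m - 4)*(m - 3)*(m - 2)*(m^2 + 2*m) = (m - 4)*(m - 3)*(m - 2)*(m + 2)*(m)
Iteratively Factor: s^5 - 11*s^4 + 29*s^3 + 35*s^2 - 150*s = (s - 5)*(s^4 - 6*s^3 - s^2 + 30*s) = (s - 5)^2*(s^3 - s^2 - 6*s) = (s - 5)^2*(s + 2)*(s^2 - 3*s) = (s - 5)^2*(s - 3)*(s + 2)*(s)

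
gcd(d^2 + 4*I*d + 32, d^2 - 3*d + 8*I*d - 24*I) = d + 8*I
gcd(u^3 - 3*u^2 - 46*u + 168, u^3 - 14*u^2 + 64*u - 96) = u^2 - 10*u + 24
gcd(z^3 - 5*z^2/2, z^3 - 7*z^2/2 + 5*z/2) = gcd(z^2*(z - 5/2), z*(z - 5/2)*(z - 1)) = z^2 - 5*z/2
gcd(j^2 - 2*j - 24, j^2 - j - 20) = j + 4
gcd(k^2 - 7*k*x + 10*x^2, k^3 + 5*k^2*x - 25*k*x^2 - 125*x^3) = -k + 5*x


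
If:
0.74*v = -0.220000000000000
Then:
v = -0.30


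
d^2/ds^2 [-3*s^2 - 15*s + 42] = -6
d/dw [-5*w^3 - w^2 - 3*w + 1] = -15*w^2 - 2*w - 3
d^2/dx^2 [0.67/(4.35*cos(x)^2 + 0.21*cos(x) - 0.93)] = (-50.7123*(1 - cos(x)^2)^2 - 1.836135*cos(x)^3 - 36.227637*cos(x)^2 + 3.541419*cos(x) + 56.192364)/(4.35*cos(x)^2 + 0.21*cos(x) - 0.93)^3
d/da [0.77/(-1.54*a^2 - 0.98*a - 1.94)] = (2.3716*a + 0.7546)/(1.54*a^2 + 0.98*a + 1.94)^2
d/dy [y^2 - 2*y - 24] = 2*y - 2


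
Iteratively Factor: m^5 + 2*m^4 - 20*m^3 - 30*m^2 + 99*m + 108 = (m - 3)*(m^4 + 5*m^3 - 5*m^2 - 45*m - 36) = (m - 3)*(m + 3)*(m^3 + 2*m^2 - 11*m - 12) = (m - 3)*(m + 1)*(m + 3)*(m^2 + m - 12) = (m - 3)*(m + 1)*(m + 3)*(m + 4)*(m - 3)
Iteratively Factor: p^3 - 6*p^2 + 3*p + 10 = (p + 1)*(p^2 - 7*p + 10) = (p - 2)*(p + 1)*(p - 5)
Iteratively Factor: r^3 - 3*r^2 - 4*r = (r - 4)*(r^2 + r) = r*(r - 4)*(r + 1)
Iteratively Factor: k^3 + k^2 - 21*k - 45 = (k + 3)*(k^2 - 2*k - 15) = (k + 3)^2*(k - 5)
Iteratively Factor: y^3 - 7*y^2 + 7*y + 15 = (y - 3)*(y^2 - 4*y - 5) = (y - 3)*(y + 1)*(y - 5)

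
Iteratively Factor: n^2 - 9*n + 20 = (n - 5)*(n - 4)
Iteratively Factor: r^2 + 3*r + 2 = (r + 1)*(r + 2)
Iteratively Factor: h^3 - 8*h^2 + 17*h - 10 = (h - 1)*(h^2 - 7*h + 10) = (h - 5)*(h - 1)*(h - 2)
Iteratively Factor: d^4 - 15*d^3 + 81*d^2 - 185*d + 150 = (d - 5)*(d^3 - 10*d^2 + 31*d - 30) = (d - 5)*(d - 3)*(d^2 - 7*d + 10) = (d - 5)*(d - 3)*(d - 2)*(d - 5)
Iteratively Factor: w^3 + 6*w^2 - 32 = (w - 2)*(w^2 + 8*w + 16) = (w - 2)*(w + 4)*(w + 4)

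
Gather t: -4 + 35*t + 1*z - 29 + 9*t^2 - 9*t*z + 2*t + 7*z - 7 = 9*t^2 + t*(37 - 9*z) + 8*z - 40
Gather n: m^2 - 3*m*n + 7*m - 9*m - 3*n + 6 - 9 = m^2 - 2*m + n*(-3*m - 3) - 3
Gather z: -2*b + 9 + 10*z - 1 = -2*b + 10*z + 8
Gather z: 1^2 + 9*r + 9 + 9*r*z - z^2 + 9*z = 9*r - z^2 + z*(9*r + 9) + 10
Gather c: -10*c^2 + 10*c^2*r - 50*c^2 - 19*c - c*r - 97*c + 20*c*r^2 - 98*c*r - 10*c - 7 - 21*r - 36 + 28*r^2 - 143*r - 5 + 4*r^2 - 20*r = c^2*(10*r - 60) + c*(20*r^2 - 99*r - 126) + 32*r^2 - 184*r - 48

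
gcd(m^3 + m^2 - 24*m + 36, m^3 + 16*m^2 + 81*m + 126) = m + 6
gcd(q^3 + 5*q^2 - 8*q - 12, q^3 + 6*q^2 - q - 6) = q^2 + 7*q + 6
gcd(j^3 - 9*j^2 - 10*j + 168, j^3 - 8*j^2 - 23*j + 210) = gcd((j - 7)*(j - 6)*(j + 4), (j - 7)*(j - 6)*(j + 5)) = j^2 - 13*j + 42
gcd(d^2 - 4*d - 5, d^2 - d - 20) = d - 5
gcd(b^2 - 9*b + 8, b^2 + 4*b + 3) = 1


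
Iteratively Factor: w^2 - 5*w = (w - 5)*(w)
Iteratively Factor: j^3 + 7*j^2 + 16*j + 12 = (j + 2)*(j^2 + 5*j + 6) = (j + 2)^2*(j + 3)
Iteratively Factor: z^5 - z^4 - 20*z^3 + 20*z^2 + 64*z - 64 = (z + 4)*(z^4 - 5*z^3 + 20*z - 16) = (z - 2)*(z + 4)*(z^3 - 3*z^2 - 6*z + 8) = (z - 2)*(z + 2)*(z + 4)*(z^2 - 5*z + 4) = (z - 4)*(z - 2)*(z + 2)*(z + 4)*(z - 1)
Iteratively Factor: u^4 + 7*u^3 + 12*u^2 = (u)*(u^3 + 7*u^2 + 12*u) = u^2*(u^2 + 7*u + 12) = u^2*(u + 4)*(u + 3)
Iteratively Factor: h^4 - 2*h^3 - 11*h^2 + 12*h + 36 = (h - 3)*(h^3 + h^2 - 8*h - 12) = (h - 3)*(h + 2)*(h^2 - h - 6) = (h - 3)*(h + 2)^2*(h - 3)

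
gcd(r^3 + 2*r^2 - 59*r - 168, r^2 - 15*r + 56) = r - 8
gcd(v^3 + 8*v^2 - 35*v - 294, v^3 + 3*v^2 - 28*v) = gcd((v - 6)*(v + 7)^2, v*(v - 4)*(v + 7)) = v + 7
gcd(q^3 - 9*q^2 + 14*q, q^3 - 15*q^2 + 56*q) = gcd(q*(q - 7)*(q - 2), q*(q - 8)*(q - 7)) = q^2 - 7*q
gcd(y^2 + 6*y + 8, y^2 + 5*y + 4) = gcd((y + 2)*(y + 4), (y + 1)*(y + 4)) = y + 4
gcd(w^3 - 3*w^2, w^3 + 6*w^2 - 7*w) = w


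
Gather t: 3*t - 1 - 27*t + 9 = 8 - 24*t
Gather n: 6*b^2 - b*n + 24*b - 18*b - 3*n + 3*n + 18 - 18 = 6*b^2 - b*n + 6*b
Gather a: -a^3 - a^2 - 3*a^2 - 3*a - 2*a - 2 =-a^3 - 4*a^2 - 5*a - 2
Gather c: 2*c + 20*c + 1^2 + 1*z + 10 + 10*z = 22*c + 11*z + 11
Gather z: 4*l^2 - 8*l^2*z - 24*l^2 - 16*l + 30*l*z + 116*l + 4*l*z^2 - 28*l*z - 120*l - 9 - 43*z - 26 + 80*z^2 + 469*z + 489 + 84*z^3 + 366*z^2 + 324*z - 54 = -20*l^2 - 20*l + 84*z^3 + z^2*(4*l + 446) + z*(-8*l^2 + 2*l + 750) + 400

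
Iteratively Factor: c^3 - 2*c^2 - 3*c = (c - 3)*(c^2 + c) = (c - 3)*(c + 1)*(c)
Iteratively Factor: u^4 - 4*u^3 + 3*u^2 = (u)*(u^3 - 4*u^2 + 3*u) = u^2*(u^2 - 4*u + 3) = u^2*(u - 1)*(u - 3)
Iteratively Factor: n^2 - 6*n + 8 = (n - 2)*(n - 4)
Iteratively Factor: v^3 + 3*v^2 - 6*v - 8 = (v + 4)*(v^2 - v - 2) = (v + 1)*(v + 4)*(v - 2)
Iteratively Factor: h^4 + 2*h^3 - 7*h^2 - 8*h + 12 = (h + 3)*(h^3 - h^2 - 4*h + 4) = (h + 2)*(h + 3)*(h^2 - 3*h + 2) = (h - 2)*(h + 2)*(h + 3)*(h - 1)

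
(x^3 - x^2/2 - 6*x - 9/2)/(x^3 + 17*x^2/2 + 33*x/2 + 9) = (x - 3)/(x + 6)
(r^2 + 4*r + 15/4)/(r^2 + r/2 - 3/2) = (r + 5/2)/(r - 1)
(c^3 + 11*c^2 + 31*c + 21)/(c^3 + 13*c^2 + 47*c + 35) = (c + 3)/(c + 5)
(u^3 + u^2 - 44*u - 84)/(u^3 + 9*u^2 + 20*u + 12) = (u - 7)/(u + 1)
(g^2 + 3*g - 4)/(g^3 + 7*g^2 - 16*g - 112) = (g - 1)/(g^2 + 3*g - 28)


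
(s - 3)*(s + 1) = s^2 - 2*s - 3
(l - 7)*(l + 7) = l^2 - 49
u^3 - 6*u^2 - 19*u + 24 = (u - 8)*(u - 1)*(u + 3)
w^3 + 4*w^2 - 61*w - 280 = (w - 8)*(w + 5)*(w + 7)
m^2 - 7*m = m*(m - 7)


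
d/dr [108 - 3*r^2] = -6*r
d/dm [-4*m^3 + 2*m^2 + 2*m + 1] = -12*m^2 + 4*m + 2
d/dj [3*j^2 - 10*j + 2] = 6*j - 10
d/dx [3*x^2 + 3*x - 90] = 6*x + 3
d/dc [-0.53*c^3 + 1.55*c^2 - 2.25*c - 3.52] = -1.59*c^2 + 3.1*c - 2.25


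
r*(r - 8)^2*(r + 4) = r^4 - 12*r^3 + 256*r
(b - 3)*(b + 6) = b^2 + 3*b - 18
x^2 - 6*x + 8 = (x - 4)*(x - 2)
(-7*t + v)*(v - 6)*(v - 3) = -7*t*v^2 + 63*t*v - 126*t + v^3 - 9*v^2 + 18*v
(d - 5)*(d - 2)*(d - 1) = d^3 - 8*d^2 + 17*d - 10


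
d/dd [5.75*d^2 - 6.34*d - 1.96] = 11.5*d - 6.34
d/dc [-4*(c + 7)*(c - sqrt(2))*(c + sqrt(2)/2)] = -12*c^2 - 56*c + 4*sqrt(2)*c + 4 + 14*sqrt(2)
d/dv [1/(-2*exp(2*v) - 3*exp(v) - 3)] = (4*exp(v) + 3)*exp(v)/(2*exp(2*v) + 3*exp(v) + 3)^2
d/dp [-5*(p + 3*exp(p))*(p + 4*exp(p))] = -35*p*exp(p) - 10*p - 120*exp(2*p) - 35*exp(p)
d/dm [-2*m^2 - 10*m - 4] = -4*m - 10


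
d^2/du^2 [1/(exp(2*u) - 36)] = 4*(exp(2*u) + 36)*exp(2*u)/(exp(2*u) - 36)^3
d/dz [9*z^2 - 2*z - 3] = 18*z - 2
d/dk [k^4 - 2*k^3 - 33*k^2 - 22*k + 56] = 4*k^3 - 6*k^2 - 66*k - 22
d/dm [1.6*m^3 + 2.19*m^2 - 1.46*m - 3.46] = 4.8*m^2 + 4.38*m - 1.46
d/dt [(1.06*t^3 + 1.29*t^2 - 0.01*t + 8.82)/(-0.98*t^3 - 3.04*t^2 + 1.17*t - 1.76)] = (-1.9582*t^4 + 2.4608*t^3 + 21.8129*t^2 + 49.0848*t - 10.3018)/(0.9604*t^6 + 5.9584*t^5 + 6.9484*t^4 - 3.664*t^3 + 12.0697*t^2 - 4.1184*t + 3.0976)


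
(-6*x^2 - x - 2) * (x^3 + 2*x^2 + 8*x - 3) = -6*x^5 - 13*x^4 - 52*x^3 + 6*x^2 - 13*x + 6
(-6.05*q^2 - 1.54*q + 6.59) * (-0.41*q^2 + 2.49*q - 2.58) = 2.4805*q^4 - 14.4331*q^3 + 9.0725*q^2 + 20.3823*q - 17.0022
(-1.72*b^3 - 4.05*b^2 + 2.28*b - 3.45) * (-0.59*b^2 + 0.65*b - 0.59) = 1.0148*b^5 + 1.2715*b^4 - 2.9629*b^3 + 5.907*b^2 - 3.5877*b + 2.0355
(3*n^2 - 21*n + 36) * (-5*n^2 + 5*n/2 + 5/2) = -15*n^4 + 225*n^3/2 - 225*n^2 + 75*n/2 + 90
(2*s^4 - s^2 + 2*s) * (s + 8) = 2*s^5 + 16*s^4 - s^3 - 6*s^2 + 16*s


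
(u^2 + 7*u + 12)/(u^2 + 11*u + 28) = (u + 3)/(u + 7)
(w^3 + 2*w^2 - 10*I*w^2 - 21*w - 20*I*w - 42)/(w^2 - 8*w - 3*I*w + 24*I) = (w^2 + w*(2 - 7*I) - 14*I)/(w - 8)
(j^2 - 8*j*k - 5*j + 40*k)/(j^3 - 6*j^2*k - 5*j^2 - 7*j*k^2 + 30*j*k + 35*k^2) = (j - 8*k)/(j^2 - 6*j*k - 7*k^2)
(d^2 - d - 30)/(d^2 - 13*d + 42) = (d + 5)/(d - 7)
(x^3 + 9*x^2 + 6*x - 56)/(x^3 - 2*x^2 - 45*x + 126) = (x^2 + 2*x - 8)/(x^2 - 9*x + 18)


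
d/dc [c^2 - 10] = 2*c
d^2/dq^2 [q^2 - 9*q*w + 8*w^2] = 2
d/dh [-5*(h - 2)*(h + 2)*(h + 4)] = -15*h^2 - 40*h + 20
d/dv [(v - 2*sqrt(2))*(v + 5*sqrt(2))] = 2*v + 3*sqrt(2)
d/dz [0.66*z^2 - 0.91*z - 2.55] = 1.32*z - 0.91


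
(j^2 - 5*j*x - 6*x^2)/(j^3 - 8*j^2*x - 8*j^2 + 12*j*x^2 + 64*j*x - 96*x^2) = (-j - x)/(-j^2 + 2*j*x + 8*j - 16*x)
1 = 1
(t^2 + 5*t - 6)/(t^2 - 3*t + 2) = (t + 6)/(t - 2)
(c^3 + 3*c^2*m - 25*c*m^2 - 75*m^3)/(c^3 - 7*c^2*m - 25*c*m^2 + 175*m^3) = (c + 3*m)/(c - 7*m)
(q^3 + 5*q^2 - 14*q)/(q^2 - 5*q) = (q^2 + 5*q - 14)/(q - 5)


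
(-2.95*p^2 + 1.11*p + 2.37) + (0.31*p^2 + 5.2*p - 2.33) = -2.64*p^2 + 6.31*p + 0.04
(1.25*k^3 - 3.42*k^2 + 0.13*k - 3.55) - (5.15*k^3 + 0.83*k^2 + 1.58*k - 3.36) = -3.9*k^3 - 4.25*k^2 - 1.45*k - 0.19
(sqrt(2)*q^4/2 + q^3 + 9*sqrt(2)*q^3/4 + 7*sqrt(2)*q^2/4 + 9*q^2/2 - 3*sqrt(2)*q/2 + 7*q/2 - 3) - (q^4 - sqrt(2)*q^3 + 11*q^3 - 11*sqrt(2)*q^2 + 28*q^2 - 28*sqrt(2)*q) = -q^4 + sqrt(2)*q^4/2 - 10*q^3 + 13*sqrt(2)*q^3/4 - 47*q^2/2 + 51*sqrt(2)*q^2/4 + 7*q/2 + 53*sqrt(2)*q/2 - 3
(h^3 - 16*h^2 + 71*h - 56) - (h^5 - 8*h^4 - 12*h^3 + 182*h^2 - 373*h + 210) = -h^5 + 8*h^4 + 13*h^3 - 198*h^2 + 444*h - 266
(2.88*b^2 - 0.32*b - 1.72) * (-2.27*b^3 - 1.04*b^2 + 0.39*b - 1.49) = -6.5376*b^5 - 2.2688*b^4 + 5.3604*b^3 - 2.6272*b^2 - 0.194*b + 2.5628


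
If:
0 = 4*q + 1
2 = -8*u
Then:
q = -1/4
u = -1/4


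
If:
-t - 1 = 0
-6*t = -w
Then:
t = -1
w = -6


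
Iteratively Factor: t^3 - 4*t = (t - 2)*(t^2 + 2*t) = t*(t - 2)*(t + 2)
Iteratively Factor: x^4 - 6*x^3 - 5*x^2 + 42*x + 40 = (x - 5)*(x^3 - x^2 - 10*x - 8) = (x - 5)*(x + 1)*(x^2 - 2*x - 8) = (x - 5)*(x - 4)*(x + 1)*(x + 2)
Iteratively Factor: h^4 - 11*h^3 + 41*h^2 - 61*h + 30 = (h - 1)*(h^3 - 10*h^2 + 31*h - 30) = (h - 5)*(h - 1)*(h^2 - 5*h + 6) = (h - 5)*(h - 2)*(h - 1)*(h - 3)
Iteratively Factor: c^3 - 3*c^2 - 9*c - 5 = (c + 1)*(c^2 - 4*c - 5) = (c - 5)*(c + 1)*(c + 1)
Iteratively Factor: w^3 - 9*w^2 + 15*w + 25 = (w + 1)*(w^2 - 10*w + 25) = (w - 5)*(w + 1)*(w - 5)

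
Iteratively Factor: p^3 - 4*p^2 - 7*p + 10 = (p - 1)*(p^2 - 3*p - 10) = (p - 1)*(p + 2)*(p - 5)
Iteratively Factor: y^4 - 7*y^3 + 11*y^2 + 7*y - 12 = (y + 1)*(y^3 - 8*y^2 + 19*y - 12) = (y - 3)*(y + 1)*(y^2 - 5*y + 4) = (y - 3)*(y - 1)*(y + 1)*(y - 4)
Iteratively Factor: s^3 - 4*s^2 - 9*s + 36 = (s - 4)*(s^2 - 9) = (s - 4)*(s - 3)*(s + 3)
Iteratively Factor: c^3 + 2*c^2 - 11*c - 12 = (c + 4)*(c^2 - 2*c - 3) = (c - 3)*(c + 4)*(c + 1)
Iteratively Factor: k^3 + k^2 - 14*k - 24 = (k + 2)*(k^2 - k - 12) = (k + 2)*(k + 3)*(k - 4)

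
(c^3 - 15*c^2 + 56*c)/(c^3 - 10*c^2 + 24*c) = (c^2 - 15*c + 56)/(c^2 - 10*c + 24)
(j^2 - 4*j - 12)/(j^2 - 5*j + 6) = (j^2 - 4*j - 12)/(j^2 - 5*j + 6)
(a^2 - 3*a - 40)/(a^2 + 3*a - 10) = (a - 8)/(a - 2)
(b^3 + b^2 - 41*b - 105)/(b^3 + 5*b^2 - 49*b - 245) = (b + 3)/(b + 7)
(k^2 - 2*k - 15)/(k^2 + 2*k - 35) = (k + 3)/(k + 7)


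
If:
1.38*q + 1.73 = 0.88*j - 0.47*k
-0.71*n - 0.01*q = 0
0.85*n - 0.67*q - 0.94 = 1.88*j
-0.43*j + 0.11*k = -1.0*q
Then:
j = -0.64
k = -6.01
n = -0.01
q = 0.39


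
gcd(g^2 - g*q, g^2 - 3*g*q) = g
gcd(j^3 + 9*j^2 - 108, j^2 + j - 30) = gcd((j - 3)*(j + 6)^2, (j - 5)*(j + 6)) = j + 6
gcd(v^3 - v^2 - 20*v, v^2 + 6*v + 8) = v + 4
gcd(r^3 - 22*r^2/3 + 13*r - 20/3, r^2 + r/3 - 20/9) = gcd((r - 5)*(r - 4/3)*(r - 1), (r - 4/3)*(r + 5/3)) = r - 4/3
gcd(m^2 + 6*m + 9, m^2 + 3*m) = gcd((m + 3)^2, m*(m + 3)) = m + 3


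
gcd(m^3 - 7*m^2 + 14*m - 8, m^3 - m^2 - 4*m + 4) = m^2 - 3*m + 2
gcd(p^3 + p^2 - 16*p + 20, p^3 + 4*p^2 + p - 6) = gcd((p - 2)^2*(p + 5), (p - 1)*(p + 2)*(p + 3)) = 1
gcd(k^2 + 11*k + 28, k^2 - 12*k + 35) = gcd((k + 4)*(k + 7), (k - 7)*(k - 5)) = 1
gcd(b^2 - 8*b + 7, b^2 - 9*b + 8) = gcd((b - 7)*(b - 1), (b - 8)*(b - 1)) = b - 1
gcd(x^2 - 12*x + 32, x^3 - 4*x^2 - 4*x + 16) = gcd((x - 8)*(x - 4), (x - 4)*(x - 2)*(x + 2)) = x - 4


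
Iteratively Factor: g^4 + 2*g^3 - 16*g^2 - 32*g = (g + 4)*(g^3 - 2*g^2 - 8*g) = (g - 4)*(g + 4)*(g^2 + 2*g) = g*(g - 4)*(g + 4)*(g + 2)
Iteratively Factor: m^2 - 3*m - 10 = (m - 5)*(m + 2)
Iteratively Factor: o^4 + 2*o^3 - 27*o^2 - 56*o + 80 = (o - 5)*(o^3 + 7*o^2 + 8*o - 16) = (o - 5)*(o + 4)*(o^2 + 3*o - 4) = (o - 5)*(o - 1)*(o + 4)*(o + 4)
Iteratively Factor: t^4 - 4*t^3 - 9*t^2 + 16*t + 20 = (t - 2)*(t^3 - 2*t^2 - 13*t - 10) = (t - 2)*(t + 1)*(t^2 - 3*t - 10) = (t - 2)*(t + 1)*(t + 2)*(t - 5)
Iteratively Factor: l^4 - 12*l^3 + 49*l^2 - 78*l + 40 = (l - 1)*(l^3 - 11*l^2 + 38*l - 40) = (l - 2)*(l - 1)*(l^2 - 9*l + 20) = (l - 5)*(l - 2)*(l - 1)*(l - 4)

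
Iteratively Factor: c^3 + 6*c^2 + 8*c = (c + 2)*(c^2 + 4*c) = c*(c + 2)*(c + 4)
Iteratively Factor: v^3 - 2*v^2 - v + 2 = (v - 1)*(v^2 - v - 2) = (v - 2)*(v - 1)*(v + 1)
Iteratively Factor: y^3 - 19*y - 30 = (y + 2)*(y^2 - 2*y - 15) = (y + 2)*(y + 3)*(y - 5)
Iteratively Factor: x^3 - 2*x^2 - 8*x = (x - 4)*(x^2 + 2*x) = (x - 4)*(x + 2)*(x)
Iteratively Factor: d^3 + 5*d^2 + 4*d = (d)*(d^2 + 5*d + 4) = d*(d + 4)*(d + 1)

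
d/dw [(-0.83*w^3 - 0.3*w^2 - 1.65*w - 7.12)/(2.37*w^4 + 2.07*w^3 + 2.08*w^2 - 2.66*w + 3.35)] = (1.9671*w^6 + 1.422*w^5 + 10.6261*w^4 + 78.7442*w^3 + 40.1037*w^2 + 27.6092*w - 24.4667)/(5.6169*w^8 + 9.8118*w^7 + 14.1441*w^6 - 3.9972*w^5 + 9.193*w^4 + 2.8034*w^3 + 21.0116*w^2 - 17.822*w + 11.2225)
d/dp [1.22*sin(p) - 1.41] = 1.22*cos(p)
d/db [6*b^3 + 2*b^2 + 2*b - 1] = 18*b^2 + 4*b + 2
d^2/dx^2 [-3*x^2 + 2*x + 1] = -6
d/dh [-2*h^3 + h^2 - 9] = 2*h*(1 - 3*h)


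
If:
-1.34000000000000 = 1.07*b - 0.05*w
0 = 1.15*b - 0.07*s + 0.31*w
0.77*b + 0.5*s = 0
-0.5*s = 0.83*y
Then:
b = -1.05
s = 1.62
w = 4.27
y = -0.98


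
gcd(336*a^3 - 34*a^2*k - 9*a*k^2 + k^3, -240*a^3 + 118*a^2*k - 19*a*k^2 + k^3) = 8*a - k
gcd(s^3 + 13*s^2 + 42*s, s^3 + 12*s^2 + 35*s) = s^2 + 7*s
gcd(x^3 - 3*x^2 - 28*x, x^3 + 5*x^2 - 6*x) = x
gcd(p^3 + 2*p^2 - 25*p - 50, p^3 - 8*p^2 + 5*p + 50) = p^2 - 3*p - 10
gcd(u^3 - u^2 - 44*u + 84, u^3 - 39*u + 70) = u^2 + 5*u - 14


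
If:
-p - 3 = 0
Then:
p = -3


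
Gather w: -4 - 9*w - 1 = -9*w - 5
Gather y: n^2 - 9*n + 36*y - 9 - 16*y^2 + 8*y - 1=n^2 - 9*n - 16*y^2 + 44*y - 10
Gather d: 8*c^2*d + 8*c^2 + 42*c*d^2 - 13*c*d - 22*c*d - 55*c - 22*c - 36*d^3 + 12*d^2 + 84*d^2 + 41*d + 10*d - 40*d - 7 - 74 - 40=8*c^2 - 77*c - 36*d^3 + d^2*(42*c + 96) + d*(8*c^2 - 35*c + 11) - 121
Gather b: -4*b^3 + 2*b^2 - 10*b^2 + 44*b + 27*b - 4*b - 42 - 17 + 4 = -4*b^3 - 8*b^2 + 67*b - 55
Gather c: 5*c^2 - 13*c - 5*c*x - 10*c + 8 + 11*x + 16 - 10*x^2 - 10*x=5*c^2 + c*(-5*x - 23) - 10*x^2 + x + 24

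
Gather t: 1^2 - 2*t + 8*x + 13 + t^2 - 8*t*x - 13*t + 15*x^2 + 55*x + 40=t^2 + t*(-8*x - 15) + 15*x^2 + 63*x + 54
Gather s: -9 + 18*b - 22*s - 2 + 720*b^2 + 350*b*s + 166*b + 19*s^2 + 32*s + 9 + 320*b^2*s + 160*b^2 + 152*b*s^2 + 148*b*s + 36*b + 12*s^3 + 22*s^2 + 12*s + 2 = 880*b^2 + 220*b + 12*s^3 + s^2*(152*b + 41) + s*(320*b^2 + 498*b + 22)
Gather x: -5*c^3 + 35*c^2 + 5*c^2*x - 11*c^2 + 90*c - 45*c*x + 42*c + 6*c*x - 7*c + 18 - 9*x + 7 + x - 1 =-5*c^3 + 24*c^2 + 125*c + x*(5*c^2 - 39*c - 8) + 24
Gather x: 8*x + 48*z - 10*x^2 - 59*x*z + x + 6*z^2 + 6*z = -10*x^2 + x*(9 - 59*z) + 6*z^2 + 54*z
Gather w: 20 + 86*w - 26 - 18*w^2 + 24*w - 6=-18*w^2 + 110*w - 12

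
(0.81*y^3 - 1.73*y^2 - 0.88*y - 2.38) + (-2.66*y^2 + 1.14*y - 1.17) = 0.81*y^3 - 4.39*y^2 + 0.26*y - 3.55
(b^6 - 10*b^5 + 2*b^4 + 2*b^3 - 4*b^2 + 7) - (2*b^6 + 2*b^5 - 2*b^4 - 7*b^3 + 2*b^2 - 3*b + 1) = -b^6 - 12*b^5 + 4*b^4 + 9*b^3 - 6*b^2 + 3*b + 6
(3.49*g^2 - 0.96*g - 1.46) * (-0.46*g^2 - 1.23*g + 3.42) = -1.6054*g^4 - 3.8511*g^3 + 13.7882*g^2 - 1.4874*g - 4.9932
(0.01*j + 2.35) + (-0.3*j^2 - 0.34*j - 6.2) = -0.3*j^2 - 0.33*j - 3.85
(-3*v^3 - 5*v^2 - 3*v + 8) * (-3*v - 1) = 9*v^4 + 18*v^3 + 14*v^2 - 21*v - 8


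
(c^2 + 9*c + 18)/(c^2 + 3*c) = (c + 6)/c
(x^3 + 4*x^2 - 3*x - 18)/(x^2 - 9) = (x^2 + x - 6)/(x - 3)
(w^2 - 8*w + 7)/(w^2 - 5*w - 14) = (w - 1)/(w + 2)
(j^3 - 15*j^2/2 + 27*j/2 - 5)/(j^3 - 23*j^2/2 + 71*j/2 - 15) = (j - 2)/(j - 6)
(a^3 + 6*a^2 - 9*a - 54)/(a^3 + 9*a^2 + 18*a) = (a - 3)/a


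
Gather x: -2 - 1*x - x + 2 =-2*x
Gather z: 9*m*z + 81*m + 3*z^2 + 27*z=81*m + 3*z^2 + z*(9*m + 27)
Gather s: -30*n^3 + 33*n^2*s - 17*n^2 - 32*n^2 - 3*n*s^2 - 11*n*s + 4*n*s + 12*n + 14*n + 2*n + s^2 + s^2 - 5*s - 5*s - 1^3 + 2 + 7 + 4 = -30*n^3 - 49*n^2 + 28*n + s^2*(2 - 3*n) + s*(33*n^2 - 7*n - 10) + 12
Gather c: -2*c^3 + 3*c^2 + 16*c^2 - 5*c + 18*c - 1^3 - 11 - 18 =-2*c^3 + 19*c^2 + 13*c - 30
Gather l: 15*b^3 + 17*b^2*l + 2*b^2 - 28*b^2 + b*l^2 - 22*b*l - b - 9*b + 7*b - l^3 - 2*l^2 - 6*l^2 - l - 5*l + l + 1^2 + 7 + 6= 15*b^3 - 26*b^2 - 3*b - l^3 + l^2*(b - 8) + l*(17*b^2 - 22*b - 5) + 14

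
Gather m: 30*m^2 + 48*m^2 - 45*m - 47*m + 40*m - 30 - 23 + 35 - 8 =78*m^2 - 52*m - 26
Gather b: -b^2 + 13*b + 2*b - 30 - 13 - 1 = -b^2 + 15*b - 44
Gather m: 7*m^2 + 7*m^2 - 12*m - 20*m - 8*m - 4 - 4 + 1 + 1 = 14*m^2 - 40*m - 6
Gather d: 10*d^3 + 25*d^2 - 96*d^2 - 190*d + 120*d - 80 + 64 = 10*d^3 - 71*d^2 - 70*d - 16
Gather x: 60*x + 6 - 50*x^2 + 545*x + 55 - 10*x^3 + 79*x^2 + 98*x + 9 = -10*x^3 + 29*x^2 + 703*x + 70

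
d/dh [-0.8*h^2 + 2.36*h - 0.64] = 2.36 - 1.6*h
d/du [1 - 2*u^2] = -4*u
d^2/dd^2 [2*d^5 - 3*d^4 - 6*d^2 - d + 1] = 40*d^3 - 36*d^2 - 12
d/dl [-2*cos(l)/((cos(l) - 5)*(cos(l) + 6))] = 2*(sin(l)^2 - 31)*sin(l)/((cos(l) - 5)^2*(cos(l) + 6)^2)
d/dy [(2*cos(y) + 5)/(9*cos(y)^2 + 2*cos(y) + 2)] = 6*(3*cos(y)^2 + 15*cos(y) + 1)*sin(y)/(-9*sin(y)^2 + 2*cos(y) + 11)^2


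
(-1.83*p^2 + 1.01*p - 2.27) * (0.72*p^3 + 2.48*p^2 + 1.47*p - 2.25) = -1.3176*p^5 - 3.8112*p^4 - 1.8197*p^3 - 0.0274000000000001*p^2 - 5.6094*p + 5.1075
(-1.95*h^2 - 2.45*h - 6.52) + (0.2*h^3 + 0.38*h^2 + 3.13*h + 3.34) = 0.2*h^3 - 1.57*h^2 + 0.68*h - 3.18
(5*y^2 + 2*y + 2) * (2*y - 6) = 10*y^3 - 26*y^2 - 8*y - 12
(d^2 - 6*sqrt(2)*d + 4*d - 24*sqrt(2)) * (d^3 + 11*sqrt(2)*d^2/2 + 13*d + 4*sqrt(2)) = d^5 - sqrt(2)*d^4/2 + 4*d^4 - 53*d^3 - 2*sqrt(2)*d^3 - 212*d^2 - 74*sqrt(2)*d^2 - 296*sqrt(2)*d - 48*d - 192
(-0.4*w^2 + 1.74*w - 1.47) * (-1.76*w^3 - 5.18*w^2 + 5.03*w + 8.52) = 0.704*w^5 - 0.9904*w^4 - 8.438*w^3 + 12.9588*w^2 + 7.4307*w - 12.5244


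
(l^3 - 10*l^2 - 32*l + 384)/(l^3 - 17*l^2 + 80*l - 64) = (l + 6)/(l - 1)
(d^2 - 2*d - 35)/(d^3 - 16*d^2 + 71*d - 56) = (d + 5)/(d^2 - 9*d + 8)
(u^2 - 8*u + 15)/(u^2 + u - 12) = (u - 5)/(u + 4)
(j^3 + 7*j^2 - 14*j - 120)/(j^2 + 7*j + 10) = (j^2 + 2*j - 24)/(j + 2)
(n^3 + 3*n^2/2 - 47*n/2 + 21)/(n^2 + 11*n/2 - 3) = (2*n^2 - 9*n + 7)/(2*n - 1)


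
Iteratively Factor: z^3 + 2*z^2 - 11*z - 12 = (z - 3)*(z^2 + 5*z + 4) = (z - 3)*(z + 1)*(z + 4)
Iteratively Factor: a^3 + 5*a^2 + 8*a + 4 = (a + 2)*(a^2 + 3*a + 2) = (a + 2)^2*(a + 1)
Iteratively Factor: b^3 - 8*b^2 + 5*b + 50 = (b - 5)*(b^2 - 3*b - 10) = (b - 5)*(b + 2)*(b - 5)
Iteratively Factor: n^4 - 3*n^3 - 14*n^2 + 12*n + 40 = (n + 2)*(n^3 - 5*n^2 - 4*n + 20) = (n - 2)*(n + 2)*(n^2 - 3*n - 10) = (n - 2)*(n + 2)^2*(n - 5)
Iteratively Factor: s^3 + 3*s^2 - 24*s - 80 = (s + 4)*(s^2 - s - 20) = (s + 4)^2*(s - 5)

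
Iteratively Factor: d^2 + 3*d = (d)*(d + 3)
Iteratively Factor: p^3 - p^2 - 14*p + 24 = (p + 4)*(p^2 - 5*p + 6) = (p - 3)*(p + 4)*(p - 2)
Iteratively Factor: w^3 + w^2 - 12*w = (w)*(w^2 + w - 12) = w*(w + 4)*(w - 3)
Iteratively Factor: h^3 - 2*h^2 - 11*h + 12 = (h + 3)*(h^2 - 5*h + 4) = (h - 4)*(h + 3)*(h - 1)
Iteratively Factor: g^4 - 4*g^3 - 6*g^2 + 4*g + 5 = (g - 5)*(g^3 + g^2 - g - 1) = (g - 5)*(g - 1)*(g^2 + 2*g + 1) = (g - 5)*(g - 1)*(g + 1)*(g + 1)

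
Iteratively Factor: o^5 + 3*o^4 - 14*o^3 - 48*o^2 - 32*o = (o)*(o^4 + 3*o^3 - 14*o^2 - 48*o - 32) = o*(o - 4)*(o^3 + 7*o^2 + 14*o + 8) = o*(o - 4)*(o + 1)*(o^2 + 6*o + 8) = o*(o - 4)*(o + 1)*(o + 2)*(o + 4)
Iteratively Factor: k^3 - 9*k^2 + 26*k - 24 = (k - 2)*(k^2 - 7*k + 12) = (k - 3)*(k - 2)*(k - 4)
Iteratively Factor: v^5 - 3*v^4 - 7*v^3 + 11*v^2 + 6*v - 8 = (v + 2)*(v^4 - 5*v^3 + 3*v^2 + 5*v - 4) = (v + 1)*(v + 2)*(v^3 - 6*v^2 + 9*v - 4) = (v - 1)*(v + 1)*(v + 2)*(v^2 - 5*v + 4) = (v - 1)^2*(v + 1)*(v + 2)*(v - 4)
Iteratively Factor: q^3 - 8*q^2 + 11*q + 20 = (q - 4)*(q^2 - 4*q - 5) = (q - 4)*(q + 1)*(q - 5)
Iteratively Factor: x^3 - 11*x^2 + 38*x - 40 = (x - 4)*(x^2 - 7*x + 10) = (x - 5)*(x - 4)*(x - 2)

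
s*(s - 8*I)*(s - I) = s^3 - 9*I*s^2 - 8*s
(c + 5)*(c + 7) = c^2 + 12*c + 35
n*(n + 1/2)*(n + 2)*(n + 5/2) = n^4 + 5*n^3 + 29*n^2/4 + 5*n/2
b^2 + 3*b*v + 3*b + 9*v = (b + 3)*(b + 3*v)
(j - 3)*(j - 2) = j^2 - 5*j + 6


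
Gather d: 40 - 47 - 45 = -52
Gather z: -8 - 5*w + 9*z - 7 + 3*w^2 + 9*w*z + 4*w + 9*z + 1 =3*w^2 - w + z*(9*w + 18) - 14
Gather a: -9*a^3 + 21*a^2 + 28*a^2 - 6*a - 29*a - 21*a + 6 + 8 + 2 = -9*a^3 + 49*a^2 - 56*a + 16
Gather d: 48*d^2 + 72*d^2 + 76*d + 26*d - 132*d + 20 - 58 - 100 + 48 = 120*d^2 - 30*d - 90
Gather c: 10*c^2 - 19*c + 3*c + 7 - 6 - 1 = 10*c^2 - 16*c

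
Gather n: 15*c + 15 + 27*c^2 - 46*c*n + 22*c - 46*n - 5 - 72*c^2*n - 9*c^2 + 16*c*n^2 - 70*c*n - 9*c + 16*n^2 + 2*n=18*c^2 + 28*c + n^2*(16*c + 16) + n*(-72*c^2 - 116*c - 44) + 10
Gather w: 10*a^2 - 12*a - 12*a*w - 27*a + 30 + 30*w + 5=10*a^2 - 39*a + w*(30 - 12*a) + 35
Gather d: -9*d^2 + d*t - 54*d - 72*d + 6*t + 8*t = -9*d^2 + d*(t - 126) + 14*t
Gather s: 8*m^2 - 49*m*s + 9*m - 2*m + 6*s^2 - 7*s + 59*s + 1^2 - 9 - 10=8*m^2 + 7*m + 6*s^2 + s*(52 - 49*m) - 18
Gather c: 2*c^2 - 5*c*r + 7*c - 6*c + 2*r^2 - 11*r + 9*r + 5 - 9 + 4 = 2*c^2 + c*(1 - 5*r) + 2*r^2 - 2*r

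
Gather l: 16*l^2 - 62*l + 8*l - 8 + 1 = 16*l^2 - 54*l - 7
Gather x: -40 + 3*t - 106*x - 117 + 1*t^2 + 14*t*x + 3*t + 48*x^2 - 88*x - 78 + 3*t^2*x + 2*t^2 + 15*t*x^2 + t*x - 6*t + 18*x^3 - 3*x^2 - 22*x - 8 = 3*t^2 + 18*x^3 + x^2*(15*t + 45) + x*(3*t^2 + 15*t - 216) - 243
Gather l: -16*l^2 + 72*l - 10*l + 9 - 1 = -16*l^2 + 62*l + 8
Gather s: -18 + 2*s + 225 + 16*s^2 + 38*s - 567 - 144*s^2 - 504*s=-128*s^2 - 464*s - 360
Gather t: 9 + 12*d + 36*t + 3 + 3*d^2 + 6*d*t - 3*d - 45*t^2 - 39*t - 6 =3*d^2 + 9*d - 45*t^2 + t*(6*d - 3) + 6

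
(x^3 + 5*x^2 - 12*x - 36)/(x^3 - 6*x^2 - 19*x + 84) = (x^2 + 8*x + 12)/(x^2 - 3*x - 28)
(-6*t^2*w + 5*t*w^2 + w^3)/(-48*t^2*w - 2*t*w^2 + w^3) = (t - w)/(8*t - w)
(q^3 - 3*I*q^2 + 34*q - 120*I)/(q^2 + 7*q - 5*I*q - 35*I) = (q^2 + 2*I*q + 24)/(q + 7)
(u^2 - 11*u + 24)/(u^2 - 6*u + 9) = (u - 8)/(u - 3)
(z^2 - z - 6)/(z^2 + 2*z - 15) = (z + 2)/(z + 5)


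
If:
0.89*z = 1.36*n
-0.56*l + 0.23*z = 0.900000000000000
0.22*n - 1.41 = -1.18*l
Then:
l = 0.55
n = 3.44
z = 5.26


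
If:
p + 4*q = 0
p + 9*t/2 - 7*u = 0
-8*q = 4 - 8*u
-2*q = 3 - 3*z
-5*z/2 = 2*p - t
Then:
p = -62/79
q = 31/158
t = 298/237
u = 55/79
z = 268/237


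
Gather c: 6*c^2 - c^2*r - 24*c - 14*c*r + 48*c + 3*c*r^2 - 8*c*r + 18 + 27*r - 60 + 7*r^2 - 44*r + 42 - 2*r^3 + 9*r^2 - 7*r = c^2*(6 - r) + c*(3*r^2 - 22*r + 24) - 2*r^3 + 16*r^2 - 24*r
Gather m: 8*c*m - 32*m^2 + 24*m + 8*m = -32*m^2 + m*(8*c + 32)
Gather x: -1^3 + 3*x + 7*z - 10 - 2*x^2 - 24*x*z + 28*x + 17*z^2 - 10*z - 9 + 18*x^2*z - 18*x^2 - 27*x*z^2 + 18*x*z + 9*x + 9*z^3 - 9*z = x^2*(18*z - 20) + x*(-27*z^2 - 6*z + 40) + 9*z^3 + 17*z^2 - 12*z - 20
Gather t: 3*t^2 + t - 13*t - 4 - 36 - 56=3*t^2 - 12*t - 96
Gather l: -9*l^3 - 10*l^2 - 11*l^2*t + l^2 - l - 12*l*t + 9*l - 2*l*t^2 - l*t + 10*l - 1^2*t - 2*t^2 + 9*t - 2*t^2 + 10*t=-9*l^3 + l^2*(-11*t - 9) + l*(-2*t^2 - 13*t + 18) - 4*t^2 + 18*t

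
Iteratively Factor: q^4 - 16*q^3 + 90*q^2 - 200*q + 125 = (q - 5)*(q^3 - 11*q^2 + 35*q - 25) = (q - 5)^2*(q^2 - 6*q + 5) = (q - 5)^2*(q - 1)*(q - 5)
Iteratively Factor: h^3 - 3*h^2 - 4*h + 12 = (h + 2)*(h^2 - 5*h + 6) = (h - 2)*(h + 2)*(h - 3)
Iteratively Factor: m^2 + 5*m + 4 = (m + 1)*(m + 4)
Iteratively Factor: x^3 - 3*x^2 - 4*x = (x - 4)*(x^2 + x) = (x - 4)*(x + 1)*(x)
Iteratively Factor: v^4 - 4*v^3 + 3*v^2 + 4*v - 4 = (v - 2)*(v^3 - 2*v^2 - v + 2) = (v - 2)^2*(v^2 - 1) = (v - 2)^2*(v - 1)*(v + 1)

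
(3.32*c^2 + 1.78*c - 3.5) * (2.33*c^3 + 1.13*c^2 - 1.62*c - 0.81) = 7.7356*c^5 + 7.899*c^4 - 11.522*c^3 - 9.5278*c^2 + 4.2282*c + 2.835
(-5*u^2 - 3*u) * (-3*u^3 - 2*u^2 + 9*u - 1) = 15*u^5 + 19*u^4 - 39*u^3 - 22*u^2 + 3*u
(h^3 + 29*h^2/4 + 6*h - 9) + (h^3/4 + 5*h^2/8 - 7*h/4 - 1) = 5*h^3/4 + 63*h^2/8 + 17*h/4 - 10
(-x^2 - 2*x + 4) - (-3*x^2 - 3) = 2*x^2 - 2*x + 7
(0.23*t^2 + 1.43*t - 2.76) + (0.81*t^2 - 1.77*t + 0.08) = 1.04*t^2 - 0.34*t - 2.68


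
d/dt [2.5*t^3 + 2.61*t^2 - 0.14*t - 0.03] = 7.5*t^2 + 5.22*t - 0.14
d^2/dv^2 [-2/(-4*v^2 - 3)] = 48*(4*v^2 - 1)/(4*v^2 + 3)^3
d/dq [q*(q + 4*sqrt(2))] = 2*q + 4*sqrt(2)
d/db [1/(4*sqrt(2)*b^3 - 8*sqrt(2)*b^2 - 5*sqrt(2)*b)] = sqrt(2)*(-12*b^2 + 16*b + 5)/(2*b^2*(-4*b^2 + 8*b + 5)^2)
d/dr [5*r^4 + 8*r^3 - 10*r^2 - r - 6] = 20*r^3 + 24*r^2 - 20*r - 1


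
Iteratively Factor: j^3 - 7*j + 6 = (j - 2)*(j^2 + 2*j - 3) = (j - 2)*(j + 3)*(j - 1)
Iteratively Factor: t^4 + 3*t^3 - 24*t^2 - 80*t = (t)*(t^3 + 3*t^2 - 24*t - 80) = t*(t - 5)*(t^2 + 8*t + 16) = t*(t - 5)*(t + 4)*(t + 4)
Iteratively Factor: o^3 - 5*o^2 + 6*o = (o - 2)*(o^2 - 3*o) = o*(o - 2)*(o - 3)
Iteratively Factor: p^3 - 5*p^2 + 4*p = (p - 1)*(p^2 - 4*p) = (p - 4)*(p - 1)*(p)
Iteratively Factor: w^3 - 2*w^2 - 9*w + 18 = (w + 3)*(w^2 - 5*w + 6) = (w - 2)*(w + 3)*(w - 3)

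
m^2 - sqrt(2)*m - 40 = (m - 5*sqrt(2))*(m + 4*sqrt(2))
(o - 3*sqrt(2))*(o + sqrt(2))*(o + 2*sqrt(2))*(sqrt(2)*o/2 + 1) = sqrt(2)*o^4/2 + o^3 - 7*sqrt(2)*o^2 - 26*o - 12*sqrt(2)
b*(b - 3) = b^2 - 3*b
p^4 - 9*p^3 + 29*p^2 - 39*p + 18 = (p - 3)^2*(p - 2)*(p - 1)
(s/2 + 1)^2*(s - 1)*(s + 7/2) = s^4/4 + 13*s^3/8 + 21*s^2/8 - s - 7/2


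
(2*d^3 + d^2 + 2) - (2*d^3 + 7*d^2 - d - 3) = -6*d^2 + d + 5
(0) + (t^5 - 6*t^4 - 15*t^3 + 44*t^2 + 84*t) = t^5 - 6*t^4 - 15*t^3 + 44*t^2 + 84*t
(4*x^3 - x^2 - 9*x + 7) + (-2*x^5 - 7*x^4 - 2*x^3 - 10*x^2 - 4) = -2*x^5 - 7*x^4 + 2*x^3 - 11*x^2 - 9*x + 3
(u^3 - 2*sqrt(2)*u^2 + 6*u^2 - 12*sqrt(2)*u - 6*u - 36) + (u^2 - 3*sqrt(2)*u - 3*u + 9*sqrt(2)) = u^3 - 2*sqrt(2)*u^2 + 7*u^2 - 15*sqrt(2)*u - 9*u - 36 + 9*sqrt(2)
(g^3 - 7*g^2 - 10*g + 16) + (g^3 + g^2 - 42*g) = 2*g^3 - 6*g^2 - 52*g + 16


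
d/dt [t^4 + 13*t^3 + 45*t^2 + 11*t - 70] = 4*t^3 + 39*t^2 + 90*t + 11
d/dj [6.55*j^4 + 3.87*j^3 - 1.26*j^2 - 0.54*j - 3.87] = 26.2*j^3 + 11.61*j^2 - 2.52*j - 0.54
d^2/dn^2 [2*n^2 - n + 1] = 4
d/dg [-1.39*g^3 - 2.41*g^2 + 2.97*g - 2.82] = -4.17*g^2 - 4.82*g + 2.97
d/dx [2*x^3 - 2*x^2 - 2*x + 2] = 6*x^2 - 4*x - 2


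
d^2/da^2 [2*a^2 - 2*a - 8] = 4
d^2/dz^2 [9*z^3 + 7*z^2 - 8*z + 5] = 54*z + 14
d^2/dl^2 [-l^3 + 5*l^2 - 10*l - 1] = 10 - 6*l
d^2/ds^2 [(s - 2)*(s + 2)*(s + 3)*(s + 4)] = 12*s^2 + 42*s + 16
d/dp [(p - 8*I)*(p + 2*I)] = 2*p - 6*I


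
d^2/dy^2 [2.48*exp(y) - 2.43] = 2.48*exp(y)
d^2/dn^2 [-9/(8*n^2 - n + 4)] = 18*(64*n^2 - 8*n - (16*n - 1)^2 + 32)/(8*n^2 - n + 4)^3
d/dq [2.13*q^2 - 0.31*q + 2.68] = 4.26*q - 0.31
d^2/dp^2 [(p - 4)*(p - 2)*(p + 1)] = 6*p - 10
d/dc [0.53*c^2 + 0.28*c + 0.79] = 1.06*c + 0.28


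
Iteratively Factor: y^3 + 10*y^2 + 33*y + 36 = (y + 3)*(y^2 + 7*y + 12) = (y + 3)*(y + 4)*(y + 3)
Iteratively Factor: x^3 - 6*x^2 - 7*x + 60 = (x + 3)*(x^2 - 9*x + 20) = (x - 4)*(x + 3)*(x - 5)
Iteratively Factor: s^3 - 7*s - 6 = (s + 2)*(s^2 - 2*s - 3) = (s - 3)*(s + 2)*(s + 1)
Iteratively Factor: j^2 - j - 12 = (j + 3)*(j - 4)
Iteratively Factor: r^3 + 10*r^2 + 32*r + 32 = (r + 2)*(r^2 + 8*r + 16) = (r + 2)*(r + 4)*(r + 4)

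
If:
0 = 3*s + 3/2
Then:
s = -1/2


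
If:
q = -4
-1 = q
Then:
No Solution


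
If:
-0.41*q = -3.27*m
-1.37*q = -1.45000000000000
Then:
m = 0.13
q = 1.06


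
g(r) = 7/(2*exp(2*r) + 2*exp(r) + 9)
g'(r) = 7*(-4*exp(2*r) - 2*exp(r))/(2*exp(2*r) + 2*exp(r) + 9)^2 = (-28*exp(r) - 14)*exp(r)/(2*exp(2*r) + 2*exp(r) + 9)^2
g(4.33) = 0.00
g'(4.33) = -0.00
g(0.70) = 0.33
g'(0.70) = -0.32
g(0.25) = 0.47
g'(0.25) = -0.29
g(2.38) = 0.03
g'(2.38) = -0.05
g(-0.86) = 0.69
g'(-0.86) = -0.11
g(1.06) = 0.22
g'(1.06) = -0.28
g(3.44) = 0.00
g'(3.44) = -0.01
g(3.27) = 0.00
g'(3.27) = -0.01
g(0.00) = 0.54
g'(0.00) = -0.25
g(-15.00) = 0.78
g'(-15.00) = 0.00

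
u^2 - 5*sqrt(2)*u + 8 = (u - 4*sqrt(2))*(u - sqrt(2))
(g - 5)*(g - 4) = g^2 - 9*g + 20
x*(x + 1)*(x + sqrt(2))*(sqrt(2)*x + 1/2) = sqrt(2)*x^4 + sqrt(2)*x^3 + 5*x^3/2 + sqrt(2)*x^2/2 + 5*x^2/2 + sqrt(2)*x/2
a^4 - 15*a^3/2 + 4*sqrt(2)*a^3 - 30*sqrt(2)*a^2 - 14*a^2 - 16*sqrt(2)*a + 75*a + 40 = (a - 8)*(a + 1/2)*(a - sqrt(2))*(a + 5*sqrt(2))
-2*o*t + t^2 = t*(-2*o + t)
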